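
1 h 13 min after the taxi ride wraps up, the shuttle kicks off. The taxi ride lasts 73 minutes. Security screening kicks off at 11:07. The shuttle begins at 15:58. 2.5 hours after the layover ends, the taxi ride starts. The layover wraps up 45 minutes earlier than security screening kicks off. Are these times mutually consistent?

The layover ends at 11:07 − 45 min = 10:22.
The taxi ride starts at 10:22 + 150 min = 12:52.
The taxi ride ends at 12:52 + 73 min = 14:05.
The shuttle starts at 14:05 + 73 min = 15:18.
But the shuttle is also said to start at 15:58 — a 40-minute conflict.

No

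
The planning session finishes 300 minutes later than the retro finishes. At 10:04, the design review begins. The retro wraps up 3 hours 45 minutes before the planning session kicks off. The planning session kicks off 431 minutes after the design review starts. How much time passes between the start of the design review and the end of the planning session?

8 h 26 min

The planning session starts at 10:04 + 431 min = 17:15.
The retro ends at 17:15 − 225 min = 13:30.
The planning session ends at 13:30 + 300 min = 18:30.
From 10:04 to 18:30 is 8 h 26 min.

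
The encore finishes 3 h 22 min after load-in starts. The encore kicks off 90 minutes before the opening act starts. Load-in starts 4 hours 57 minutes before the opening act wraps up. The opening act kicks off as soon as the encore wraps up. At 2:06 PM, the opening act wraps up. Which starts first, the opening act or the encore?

Load-in starts at 2:06 PM − 297 min = 9:09 AM.
The encore ends at 9:09 AM + 202 min = 12:31 PM.
So the opening act starts at 12:31 PM.
The encore starts at 12:31 PM − 90 min = 11:01 AM.
The opening act starts at 12:31 PM and the encore starts at 11:01 AM, so the encore is first.

the encore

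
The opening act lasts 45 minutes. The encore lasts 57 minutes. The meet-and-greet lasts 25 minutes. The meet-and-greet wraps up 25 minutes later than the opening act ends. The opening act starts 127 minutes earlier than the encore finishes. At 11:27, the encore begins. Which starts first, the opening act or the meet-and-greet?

The encore ends at 11:27 + 57 min = 12:24.
The opening act starts at 12:24 − 127 min = 10:17.
The opening act ends at 10:17 + 45 min = 11:02.
The meet-and-greet ends at 11:02 + 25 min = 11:27.
The meet-and-greet starts at 11:27 − 25 min = 11:02.
The opening act starts at 10:17 and the meet-and-greet starts at 11:02, so the opening act is first.

the opening act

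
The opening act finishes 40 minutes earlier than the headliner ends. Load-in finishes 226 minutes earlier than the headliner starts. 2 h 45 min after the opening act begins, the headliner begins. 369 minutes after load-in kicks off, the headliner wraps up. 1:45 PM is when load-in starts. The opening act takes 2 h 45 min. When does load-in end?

3:28 PM

The headliner ends at 1:45 PM + 369 min = 7:54 PM.
The opening act ends at 7:54 PM − 40 min = 7:14 PM.
The opening act starts at 7:14 PM − 165 min = 4:29 PM.
The headliner starts at 4:29 PM + 165 min = 7:14 PM.
Load-in ends at 7:14 PM − 226 min = 3:28 PM.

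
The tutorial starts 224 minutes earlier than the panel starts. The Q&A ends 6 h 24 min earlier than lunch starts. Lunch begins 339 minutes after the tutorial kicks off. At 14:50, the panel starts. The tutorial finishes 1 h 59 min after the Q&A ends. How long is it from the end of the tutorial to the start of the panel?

2 h 30 min

The tutorial starts at 14:50 − 224 min = 11:06.
Lunch starts at 11:06 + 339 min = 16:45.
The Q&A ends at 16:45 − 384 min = 10:21.
The tutorial ends at 10:21 + 119 min = 12:20.
From 12:20 to 14:50 is 2 h 30 min.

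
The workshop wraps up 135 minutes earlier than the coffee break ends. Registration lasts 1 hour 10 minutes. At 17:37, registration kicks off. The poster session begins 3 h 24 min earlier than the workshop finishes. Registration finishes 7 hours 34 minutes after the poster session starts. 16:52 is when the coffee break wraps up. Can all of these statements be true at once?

The workshop ends at 16:52 − 135 min = 14:37.
The poster session starts at 14:37 − 204 min = 11:13.
Registration ends at 11:13 + 454 min = 18:47.
Registration starts at 18:47 − 70 min = 17:37.
That matches the stated 17:37, so the schedule is consistent.

Yes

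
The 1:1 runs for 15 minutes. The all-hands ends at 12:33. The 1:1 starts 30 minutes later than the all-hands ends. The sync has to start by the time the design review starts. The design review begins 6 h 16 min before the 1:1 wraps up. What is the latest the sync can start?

07:02

The 1:1 starts at 12:33 + 30 min = 13:03.
The 1:1 ends at 13:03 + 15 min = 13:18.
The design review starts at 13:18 − 376 min = 07:02.
The sync is bounded by the design review, so the latest it can start is 07:02.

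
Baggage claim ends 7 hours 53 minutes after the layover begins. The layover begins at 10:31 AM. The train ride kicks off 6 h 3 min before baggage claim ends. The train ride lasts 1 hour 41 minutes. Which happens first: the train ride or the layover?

Baggage claim ends at 10:31 AM + 473 min = 6:24 PM.
The train ride starts at 6:24 PM − 363 min = 12:21 PM.
The train ride starts at 12:21 PM and the layover starts at 10:31 AM, so the layover is first.

the layover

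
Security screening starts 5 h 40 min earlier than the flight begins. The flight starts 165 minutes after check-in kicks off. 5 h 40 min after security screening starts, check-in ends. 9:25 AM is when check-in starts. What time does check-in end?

12:10 PM

The flight starts at 9:25 AM + 165 min = 12:10 PM.
Security screening starts at 12:10 PM − 340 min = 6:30 AM.
Check-in ends at 6:30 AM + 340 min = 12:10 PM.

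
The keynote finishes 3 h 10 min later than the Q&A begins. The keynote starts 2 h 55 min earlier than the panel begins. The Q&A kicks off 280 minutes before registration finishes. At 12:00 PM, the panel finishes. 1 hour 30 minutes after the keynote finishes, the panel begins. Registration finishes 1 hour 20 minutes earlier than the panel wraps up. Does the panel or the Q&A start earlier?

Registration ends at 12:00 PM − 80 min = 10:40 AM.
The Q&A starts at 10:40 AM − 280 min = 6:00 AM.
The keynote ends at 6:00 AM + 190 min = 9:10 AM.
The panel starts at 9:10 AM + 90 min = 10:40 AM.
The panel starts at 10:40 AM and the Q&A starts at 6:00 AM, so the Q&A is first.

the Q&A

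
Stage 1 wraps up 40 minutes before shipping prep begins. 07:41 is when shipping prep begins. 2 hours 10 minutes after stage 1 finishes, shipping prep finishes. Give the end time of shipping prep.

09:11

Stage 1 ends at 07:41 − 40 min = 07:01.
Shipping prep ends at 07:01 + 130 min = 09:11.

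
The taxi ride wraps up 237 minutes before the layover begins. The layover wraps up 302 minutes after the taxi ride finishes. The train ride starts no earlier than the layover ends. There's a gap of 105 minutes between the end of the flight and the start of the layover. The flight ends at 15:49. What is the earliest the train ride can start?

The layover starts at 15:49 + 105 min = 17:34.
The taxi ride ends at 17:34 − 237 min = 13:37.
The layover ends at 13:37 + 302 min = 18:39.
The train ride is bounded by the layover, so the earliest it can start is 18:39.

18:39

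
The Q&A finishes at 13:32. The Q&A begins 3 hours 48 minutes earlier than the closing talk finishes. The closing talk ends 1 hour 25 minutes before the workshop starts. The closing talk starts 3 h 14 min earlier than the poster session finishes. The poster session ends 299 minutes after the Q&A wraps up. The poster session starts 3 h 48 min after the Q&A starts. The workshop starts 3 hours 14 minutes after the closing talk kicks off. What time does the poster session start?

The poster session ends at 13:32 + 299 min = 18:31.
The closing talk starts at 18:31 − 194 min = 15:17.
The workshop starts at 15:17 + 194 min = 18:31.
The closing talk ends at 18:31 − 85 min = 17:06.
The Q&A starts at 17:06 − 228 min = 13:18.
The poster session starts at 13:18 + 228 min = 17:06.

17:06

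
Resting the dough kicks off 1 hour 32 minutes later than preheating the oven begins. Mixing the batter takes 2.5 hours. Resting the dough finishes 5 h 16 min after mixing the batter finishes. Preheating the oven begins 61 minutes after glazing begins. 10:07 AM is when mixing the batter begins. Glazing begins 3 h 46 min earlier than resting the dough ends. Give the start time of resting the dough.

Mixing the batter ends at 10:07 AM + 150 min = 12:37 PM.
Resting the dough ends at 12:37 PM + 316 min = 5:53 PM.
Glazing starts at 5:53 PM − 226 min = 2:07 PM.
Preheating the oven starts at 2:07 PM + 61 min = 3:08 PM.
Resting the dough starts at 3:08 PM + 92 min = 4:40 PM.

4:40 PM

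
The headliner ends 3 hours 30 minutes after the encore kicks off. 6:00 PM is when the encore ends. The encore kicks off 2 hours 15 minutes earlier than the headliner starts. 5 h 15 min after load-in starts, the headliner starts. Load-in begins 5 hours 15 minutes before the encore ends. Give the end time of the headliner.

Load-in starts at 6:00 PM − 315 min = 12:45 PM.
The headliner starts at 12:45 PM + 315 min = 6:00 PM.
The encore starts at 6:00 PM − 135 min = 3:45 PM.
The headliner ends at 3:45 PM + 210 min = 7:15 PM.

7:15 PM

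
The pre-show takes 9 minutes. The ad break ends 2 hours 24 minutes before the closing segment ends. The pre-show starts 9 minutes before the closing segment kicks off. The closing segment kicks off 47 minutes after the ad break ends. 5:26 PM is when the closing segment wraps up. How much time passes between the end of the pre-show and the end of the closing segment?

1 h 37 min

The ad break ends at 5:26 PM − 144 min = 3:02 PM.
The closing segment starts at 3:02 PM + 47 min = 3:49 PM.
The pre-show starts at 3:49 PM − 9 min = 3:40 PM.
The pre-show ends at 3:40 PM + 9 min = 3:49 PM.
From 3:49 PM to 5:26 PM is 1 h 37 min.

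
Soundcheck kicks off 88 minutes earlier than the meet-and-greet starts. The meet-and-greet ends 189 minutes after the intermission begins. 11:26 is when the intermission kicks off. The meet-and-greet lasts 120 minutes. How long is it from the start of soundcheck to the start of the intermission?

19 minutes

The meet-and-greet ends at 11:26 + 189 min = 14:35.
The meet-and-greet starts at 14:35 − 120 min = 12:35.
Soundcheck starts at 12:35 − 88 min = 11:07.
From 11:07 to 11:26 is 19 minutes.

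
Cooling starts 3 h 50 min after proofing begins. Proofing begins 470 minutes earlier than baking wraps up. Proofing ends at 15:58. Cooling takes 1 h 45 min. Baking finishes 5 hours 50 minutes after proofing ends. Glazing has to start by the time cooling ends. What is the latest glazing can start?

19:33

Baking ends at 15:58 + 350 min = 21:48.
Proofing starts at 21:48 − 470 min = 13:58.
Cooling starts at 13:58 + 230 min = 17:48.
Cooling ends at 17:48 + 105 min = 19:33.
Glazing is bounded by cooling, so the latest it can start is 19:33.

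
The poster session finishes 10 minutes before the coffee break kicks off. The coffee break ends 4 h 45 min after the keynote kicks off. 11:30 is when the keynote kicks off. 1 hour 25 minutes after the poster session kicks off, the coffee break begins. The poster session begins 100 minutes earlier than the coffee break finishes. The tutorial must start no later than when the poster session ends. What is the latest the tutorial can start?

The coffee break ends at 11:30 + 285 min = 16:15.
The poster session starts at 16:15 − 100 min = 14:35.
The coffee break starts at 14:35 + 85 min = 16:00.
The poster session ends at 16:00 − 10 min = 15:50.
The tutorial is bounded by the poster session, so the latest it can start is 15:50.

15:50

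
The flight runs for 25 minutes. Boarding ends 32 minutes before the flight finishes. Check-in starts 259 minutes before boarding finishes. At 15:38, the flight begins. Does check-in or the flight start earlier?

The flight ends at 15:38 + 25 min = 16:03.
Boarding ends at 16:03 − 32 min = 15:31.
Check-in starts at 15:31 − 259 min = 11:12.
Check-in starts at 11:12 and the flight starts at 15:38, so check-in is first.

check-in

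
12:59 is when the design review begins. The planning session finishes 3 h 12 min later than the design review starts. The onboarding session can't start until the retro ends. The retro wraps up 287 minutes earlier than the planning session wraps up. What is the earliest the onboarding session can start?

The planning session ends at 12:59 + 192 min = 16:11.
The retro ends at 16:11 − 287 min = 11:24.
The onboarding session is bounded by the retro, so the earliest it can start is 11:24.

11:24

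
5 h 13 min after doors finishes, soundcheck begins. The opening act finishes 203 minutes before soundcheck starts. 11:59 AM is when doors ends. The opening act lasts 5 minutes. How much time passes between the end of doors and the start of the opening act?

Soundcheck starts at 11:59 AM + 313 min = 5:12 PM.
The opening act ends at 5:12 PM − 203 min = 1:49 PM.
The opening act starts at 1:49 PM − 5 min = 1:44 PM.
From 11:59 AM to 1:44 PM is 1 hour 45 minutes.

1 hour 45 minutes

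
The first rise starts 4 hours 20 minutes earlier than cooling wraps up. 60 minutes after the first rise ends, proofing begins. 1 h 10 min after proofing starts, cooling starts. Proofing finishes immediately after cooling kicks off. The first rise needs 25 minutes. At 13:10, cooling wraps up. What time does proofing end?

The first rise starts at 13:10 − 260 min = 08:50.
The first rise ends at 08:50 + 25 min = 09:15.
Proofing starts at 09:15 + 60 min = 10:15.
Cooling starts at 10:15 + 70 min = 11:25.
So proofing ends at 11:25.

11:25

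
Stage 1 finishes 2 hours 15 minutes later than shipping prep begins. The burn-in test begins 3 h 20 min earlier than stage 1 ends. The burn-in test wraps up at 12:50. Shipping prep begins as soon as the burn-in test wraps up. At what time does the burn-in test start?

Shipping prep starts at 12:50.
Stage 1 ends at 12:50 + 135 min = 15:05.
The burn-in test starts at 15:05 − 200 min = 11:45.

11:45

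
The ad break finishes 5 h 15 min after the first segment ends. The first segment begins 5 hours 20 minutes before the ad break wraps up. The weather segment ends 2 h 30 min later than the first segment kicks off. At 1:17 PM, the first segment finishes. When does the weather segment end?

3:42 PM

The ad break ends at 1:17 PM + 315 min = 6:32 PM.
The first segment starts at 6:32 PM − 320 min = 1:12 PM.
The weather segment ends at 1:12 PM + 150 min = 3:42 PM.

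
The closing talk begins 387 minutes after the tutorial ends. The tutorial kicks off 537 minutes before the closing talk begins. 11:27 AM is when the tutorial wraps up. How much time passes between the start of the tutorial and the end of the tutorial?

The closing talk starts at 11:27 AM + 387 min = 5:54 PM.
The tutorial starts at 5:54 PM − 537 min = 8:57 AM.
From 8:57 AM to 11:27 AM is 150 minutes.

150 minutes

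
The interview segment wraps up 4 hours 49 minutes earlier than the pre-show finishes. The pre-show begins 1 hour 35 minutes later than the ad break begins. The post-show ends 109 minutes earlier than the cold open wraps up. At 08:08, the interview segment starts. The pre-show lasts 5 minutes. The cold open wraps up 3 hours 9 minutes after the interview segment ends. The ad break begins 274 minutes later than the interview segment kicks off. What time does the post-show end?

The ad break starts at 08:08 + 274 min = 12:42.
The pre-show starts at 12:42 + 95 min = 14:17.
The pre-show ends at 14:17 + 5 min = 14:22.
The interview segment ends at 14:22 − 289 min = 09:33.
The cold open ends at 09:33 + 189 min = 12:42.
The post-show ends at 12:42 − 109 min = 10:53.

10:53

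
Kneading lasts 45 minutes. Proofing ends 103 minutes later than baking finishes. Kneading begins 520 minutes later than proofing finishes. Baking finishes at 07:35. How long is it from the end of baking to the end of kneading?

11 h 8 min

Proofing ends at 07:35 + 103 min = 09:18.
Kneading starts at 09:18 + 520 min = 17:58.
Kneading ends at 17:58 + 45 min = 18:43.
From 07:35 to 18:43 is 11 h 8 min.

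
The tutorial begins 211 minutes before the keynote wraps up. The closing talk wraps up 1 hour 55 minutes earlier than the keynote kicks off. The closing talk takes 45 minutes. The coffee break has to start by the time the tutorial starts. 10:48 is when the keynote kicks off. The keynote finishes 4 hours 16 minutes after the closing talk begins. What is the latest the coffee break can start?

The closing talk ends at 10:48 − 115 min = 08:53.
The closing talk starts at 08:53 − 45 min = 08:08.
The keynote ends at 08:08 + 256 min = 12:24.
The tutorial starts at 12:24 − 211 min = 08:53.
The coffee break is bounded by the tutorial, so the latest it can start is 08:53.

08:53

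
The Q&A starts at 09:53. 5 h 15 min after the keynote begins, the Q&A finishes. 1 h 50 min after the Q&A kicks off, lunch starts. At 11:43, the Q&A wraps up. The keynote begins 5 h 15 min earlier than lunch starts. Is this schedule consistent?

Lunch starts at 09:53 + 110 min = 11:43.
The keynote starts at 11:43 − 315 min = 06:28.
The Q&A ends at 06:28 + 315 min = 11:43.
That matches the stated 11:43, so the schedule is consistent.

Yes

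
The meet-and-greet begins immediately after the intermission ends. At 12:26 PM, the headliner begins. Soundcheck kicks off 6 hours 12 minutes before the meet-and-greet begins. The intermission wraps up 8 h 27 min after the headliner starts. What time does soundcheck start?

2:41 PM

The intermission ends at 12:26 PM + 507 min = 8:53 PM.
So the meet-and-greet starts at 8:53 PM.
Soundcheck starts at 8:53 PM − 372 min = 2:41 PM.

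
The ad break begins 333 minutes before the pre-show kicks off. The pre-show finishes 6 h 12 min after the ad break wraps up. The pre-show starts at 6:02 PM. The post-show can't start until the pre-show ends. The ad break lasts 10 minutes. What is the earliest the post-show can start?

6:51 PM

The ad break starts at 6:02 PM − 333 min = 12:29 PM.
The ad break ends at 12:29 PM + 10 min = 12:39 PM.
The pre-show ends at 12:39 PM + 372 min = 6:51 PM.
The post-show is bounded by the pre-show, so the earliest it can start is 6:51 PM.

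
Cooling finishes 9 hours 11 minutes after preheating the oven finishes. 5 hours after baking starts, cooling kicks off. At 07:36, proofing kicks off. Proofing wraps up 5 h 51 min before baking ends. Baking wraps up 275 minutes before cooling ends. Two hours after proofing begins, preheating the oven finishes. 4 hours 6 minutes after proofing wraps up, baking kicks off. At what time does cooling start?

Preheating the oven ends at 07:36 + 120 min = 09:36.
Cooling ends at 09:36 + 551 min = 18:47.
Baking ends at 18:47 − 275 min = 14:12.
Proofing ends at 14:12 − 351 min = 08:21.
Baking starts at 08:21 + 246 min = 12:27.
Cooling starts at 12:27 + 300 min = 17:27.

17:27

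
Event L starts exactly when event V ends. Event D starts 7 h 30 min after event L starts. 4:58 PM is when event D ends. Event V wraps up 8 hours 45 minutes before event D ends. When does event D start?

3:43 PM

Event V ends at 4:58 PM − 525 min = 8:13 AM.
So event L starts at 8:13 AM.
Event D starts at 8:13 AM + 450 min = 3:43 PM.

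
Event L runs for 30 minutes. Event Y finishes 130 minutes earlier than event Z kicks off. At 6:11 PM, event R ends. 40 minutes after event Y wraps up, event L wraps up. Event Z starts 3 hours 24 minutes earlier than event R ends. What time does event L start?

12:47 PM

Event Z starts at 6:11 PM − 204 min = 2:47 PM.
Event Y ends at 2:47 PM − 130 min = 12:37 PM.
Event L ends at 12:37 PM + 40 min = 1:17 PM.
Event L starts at 1:17 PM − 30 min = 12:47 PM.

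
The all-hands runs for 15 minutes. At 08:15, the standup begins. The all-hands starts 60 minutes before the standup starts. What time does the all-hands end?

The all-hands starts at 08:15 − 60 min = 07:15.
The all-hands ends at 07:15 + 15 min = 07:30.

07:30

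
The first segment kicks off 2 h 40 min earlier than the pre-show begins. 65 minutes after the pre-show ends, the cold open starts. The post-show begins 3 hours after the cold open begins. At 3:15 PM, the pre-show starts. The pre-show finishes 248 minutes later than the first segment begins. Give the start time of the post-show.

8:48 PM

The first segment starts at 3:15 PM − 160 min = 12:35 PM.
The pre-show ends at 12:35 PM + 248 min = 4:43 PM.
The cold open starts at 4:43 PM + 65 min = 5:48 PM.
The post-show starts at 5:48 PM + 180 min = 8:48 PM.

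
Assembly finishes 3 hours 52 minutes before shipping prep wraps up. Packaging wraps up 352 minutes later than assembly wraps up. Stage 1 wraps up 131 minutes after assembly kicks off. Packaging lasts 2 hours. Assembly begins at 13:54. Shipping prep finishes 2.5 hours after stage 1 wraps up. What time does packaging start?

Stage 1 ends at 13:54 + 131 min = 16:05.
Shipping prep ends at 16:05 + 150 min = 18:35.
Assembly ends at 18:35 − 232 min = 14:43.
Packaging ends at 14:43 + 352 min = 20:35.
Packaging starts at 20:35 − 120 min = 18:35.

18:35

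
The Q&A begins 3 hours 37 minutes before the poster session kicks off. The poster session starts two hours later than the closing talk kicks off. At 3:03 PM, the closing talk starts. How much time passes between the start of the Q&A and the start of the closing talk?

The poster session starts at 3:03 PM + 120 min = 5:03 PM.
The Q&A starts at 5:03 PM − 217 min = 1:26 PM.
From 1:26 PM to 3:03 PM is 97 minutes.

97 minutes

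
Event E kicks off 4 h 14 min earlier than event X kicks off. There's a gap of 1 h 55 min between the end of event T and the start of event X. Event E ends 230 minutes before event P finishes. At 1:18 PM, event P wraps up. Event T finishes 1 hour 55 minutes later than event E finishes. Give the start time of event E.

Event E ends at 1:18 PM − 230 min = 9:28 AM.
Event T ends at 9:28 AM + 115 min = 11:23 AM.
Event X starts at 11:23 AM + 115 min = 1:18 PM.
Event E starts at 1:18 PM − 254 min = 9:04 AM.

9:04 AM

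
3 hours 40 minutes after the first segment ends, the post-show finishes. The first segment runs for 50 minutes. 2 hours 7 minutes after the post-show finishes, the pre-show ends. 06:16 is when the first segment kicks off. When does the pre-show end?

12:53

The first segment ends at 06:16 + 50 min = 07:06.
The post-show ends at 07:06 + 220 min = 10:46.
The pre-show ends at 10:46 + 127 min = 12:53.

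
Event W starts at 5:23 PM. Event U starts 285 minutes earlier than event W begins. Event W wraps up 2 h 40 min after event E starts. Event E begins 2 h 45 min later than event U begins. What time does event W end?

Event U starts at 5:23 PM − 285 min = 12:38 PM.
Event E starts at 12:38 PM + 165 min = 3:23 PM.
Event W ends at 3:23 PM + 160 min = 6:03 PM.

6:03 PM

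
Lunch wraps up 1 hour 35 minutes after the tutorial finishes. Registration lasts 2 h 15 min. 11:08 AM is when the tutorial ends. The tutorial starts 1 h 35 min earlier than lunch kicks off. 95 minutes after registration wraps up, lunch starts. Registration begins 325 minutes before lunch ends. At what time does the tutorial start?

9:33 AM

Lunch ends at 11:08 AM + 95 min = 12:43 PM.
Registration starts at 12:43 PM − 325 min = 7:18 AM.
Registration ends at 7:18 AM + 135 min = 9:33 AM.
Lunch starts at 9:33 AM + 95 min = 11:08 AM.
The tutorial starts at 11:08 AM − 95 min = 9:33 AM.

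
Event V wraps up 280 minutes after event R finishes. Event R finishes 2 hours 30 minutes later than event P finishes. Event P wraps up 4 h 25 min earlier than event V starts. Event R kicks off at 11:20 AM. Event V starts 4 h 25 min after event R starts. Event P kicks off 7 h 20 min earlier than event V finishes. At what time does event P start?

Event V starts at 11:20 AM + 265 min = 3:45 PM.
Event P ends at 3:45 PM − 265 min = 11:20 AM.
Event R ends at 11:20 AM + 150 min = 1:50 PM.
Event V ends at 1:50 PM + 280 min = 6:30 PM.
Event P starts at 6:30 PM − 440 min = 11:10 AM.

11:10 AM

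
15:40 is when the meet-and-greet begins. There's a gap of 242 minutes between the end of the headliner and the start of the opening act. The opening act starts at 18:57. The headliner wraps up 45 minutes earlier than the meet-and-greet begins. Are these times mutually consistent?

The headliner ends at 15:40 − 45 min = 14:55.
The opening act starts at 14:55 + 242 min = 18:57.
That matches the stated 18:57, so the schedule is consistent.

Yes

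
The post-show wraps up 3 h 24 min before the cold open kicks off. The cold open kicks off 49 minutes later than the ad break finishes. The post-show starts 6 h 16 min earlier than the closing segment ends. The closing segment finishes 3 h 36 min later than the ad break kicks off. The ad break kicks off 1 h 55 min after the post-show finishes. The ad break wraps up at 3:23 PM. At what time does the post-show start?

The cold open starts at 3:23 PM + 49 min = 4:12 PM.
The post-show ends at 4:12 PM − 204 min = 12:48 PM.
The ad break starts at 12:48 PM + 115 min = 2:43 PM.
The closing segment ends at 2:43 PM + 216 min = 6:19 PM.
The post-show starts at 6:19 PM − 376 min = 12:03 PM.

12:03 PM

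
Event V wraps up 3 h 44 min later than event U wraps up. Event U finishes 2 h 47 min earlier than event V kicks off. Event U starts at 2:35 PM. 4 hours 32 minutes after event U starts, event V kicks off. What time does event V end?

Event V starts at 2:35 PM + 272 min = 7:07 PM.
Event U ends at 7:07 PM − 167 min = 4:20 PM.
Event V ends at 4:20 PM + 224 min = 8:04 PM.

8:04 PM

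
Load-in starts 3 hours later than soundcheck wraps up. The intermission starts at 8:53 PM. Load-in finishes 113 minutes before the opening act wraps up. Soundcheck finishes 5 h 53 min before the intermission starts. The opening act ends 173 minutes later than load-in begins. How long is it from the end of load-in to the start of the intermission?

1 h 53 min

Soundcheck ends at 8:53 PM − 353 min = 3:00 PM.
Load-in starts at 3:00 PM + 180 min = 6:00 PM.
The opening act ends at 6:00 PM + 173 min = 8:53 PM.
Load-in ends at 8:53 PM − 113 min = 7:00 PM.
From 7:00 PM to 8:53 PM is 1 h 53 min.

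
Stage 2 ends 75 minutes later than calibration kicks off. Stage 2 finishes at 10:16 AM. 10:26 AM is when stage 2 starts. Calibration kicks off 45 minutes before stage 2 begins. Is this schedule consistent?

No

Calibration starts at 10:26 AM − 45 min = 9:41 AM.
Stage 2 ends at 9:41 AM + 75 min = 10:56 AM.
But stage 2 is also said to end at 10:16 AM — a 40-minute conflict.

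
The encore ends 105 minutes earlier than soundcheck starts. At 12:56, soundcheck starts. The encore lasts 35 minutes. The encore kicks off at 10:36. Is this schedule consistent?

The encore ends at 12:56 − 105 min = 11:11.
The encore starts at 11:11 − 35 min = 10:36.
That matches the stated 10:36, so the schedule is consistent.

Yes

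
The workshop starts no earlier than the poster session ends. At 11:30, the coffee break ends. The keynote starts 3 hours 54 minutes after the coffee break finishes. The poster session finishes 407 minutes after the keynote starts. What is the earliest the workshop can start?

22:11

The keynote starts at 11:30 + 234 min = 15:24.
The poster session ends at 15:24 + 407 min = 22:11.
The workshop is bounded by the poster session, so the earliest it can start is 22:11.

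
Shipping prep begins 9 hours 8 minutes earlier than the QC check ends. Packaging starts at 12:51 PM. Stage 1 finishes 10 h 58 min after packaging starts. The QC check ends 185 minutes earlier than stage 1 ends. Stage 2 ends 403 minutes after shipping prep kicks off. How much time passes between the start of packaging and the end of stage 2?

5 h 28 min

Stage 1 ends at 12:51 PM + 658 min = 11:49 PM.
The QC check ends at 11:49 PM − 185 min = 8:44 PM.
Shipping prep starts at 8:44 PM − 548 min = 11:36 AM.
Stage 2 ends at 11:36 AM + 403 min = 6:19 PM.
From 12:51 PM to 6:19 PM is 5 h 28 min.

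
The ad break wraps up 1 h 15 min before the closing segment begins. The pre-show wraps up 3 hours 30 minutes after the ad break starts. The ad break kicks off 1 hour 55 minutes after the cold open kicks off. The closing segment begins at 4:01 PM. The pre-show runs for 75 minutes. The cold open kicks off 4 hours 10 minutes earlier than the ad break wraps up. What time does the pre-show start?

2:46 PM

The ad break ends at 4:01 PM − 75 min = 2:46 PM.
The cold open starts at 2:46 PM − 250 min = 10:36 AM.
The ad break starts at 10:36 AM + 115 min = 12:31 PM.
The pre-show ends at 12:31 PM + 210 min = 4:01 PM.
The pre-show starts at 4:01 PM − 75 min = 2:46 PM.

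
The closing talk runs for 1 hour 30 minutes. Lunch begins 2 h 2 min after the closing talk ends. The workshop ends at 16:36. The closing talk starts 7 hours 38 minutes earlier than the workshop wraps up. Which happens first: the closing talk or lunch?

The closing talk starts at 16:36 − 458 min = 08:58.
The closing talk ends at 08:58 + 90 min = 10:28.
Lunch starts at 10:28 + 122 min = 12:30.
The closing talk starts at 08:58 and lunch starts at 12:30, so the closing talk is first.

the closing talk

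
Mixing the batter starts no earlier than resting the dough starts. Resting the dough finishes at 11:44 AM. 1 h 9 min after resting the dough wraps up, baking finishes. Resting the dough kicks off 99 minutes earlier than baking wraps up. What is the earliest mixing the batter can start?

11:14 AM

Baking ends at 11:44 AM + 69 min = 12:53 PM.
Resting the dough starts at 12:53 PM − 99 min = 11:14 AM.
Mixing the batter is bounded by resting the dough, so the earliest it can start is 11:14 AM.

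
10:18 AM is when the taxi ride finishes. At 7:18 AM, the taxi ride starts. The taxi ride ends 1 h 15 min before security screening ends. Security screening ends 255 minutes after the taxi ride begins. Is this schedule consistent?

Security screening ends at 7:18 AM + 255 min = 11:33 AM.
The taxi ride ends at 11:33 AM − 75 min = 10:18 AM.
That matches the stated 10:18 AM, so the schedule is consistent.

Yes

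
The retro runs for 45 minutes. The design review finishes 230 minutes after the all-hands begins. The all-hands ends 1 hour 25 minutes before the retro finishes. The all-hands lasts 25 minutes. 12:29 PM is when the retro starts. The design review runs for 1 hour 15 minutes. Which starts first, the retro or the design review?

The retro ends at 12:29 PM + 45 min = 1:14 PM.
The all-hands ends at 1:14 PM − 85 min = 11:49 AM.
The all-hands starts at 11:49 AM − 25 min = 11:24 AM.
The design review ends at 11:24 AM + 230 min = 3:14 PM.
The design review starts at 3:14 PM − 75 min = 1:59 PM.
The retro starts at 12:29 PM and the design review starts at 1:59 PM, so the retro is first.

the retro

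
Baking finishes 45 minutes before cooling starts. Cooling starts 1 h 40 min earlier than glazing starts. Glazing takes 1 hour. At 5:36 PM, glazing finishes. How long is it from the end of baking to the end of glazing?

3 h 25 min

Glazing starts at 5:36 PM − 60 min = 4:36 PM.
Cooling starts at 4:36 PM − 100 min = 2:56 PM.
Baking ends at 2:56 PM − 45 min = 2:11 PM.
From 2:11 PM to 5:36 PM is 3 h 25 min.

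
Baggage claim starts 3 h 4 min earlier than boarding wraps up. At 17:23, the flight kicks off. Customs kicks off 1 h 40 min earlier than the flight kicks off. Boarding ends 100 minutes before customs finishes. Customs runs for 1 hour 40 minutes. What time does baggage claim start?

Customs starts at 17:23 − 100 min = 15:43.
Customs ends at 15:43 + 100 min = 17:23.
Boarding ends at 17:23 − 100 min = 15:43.
Baggage claim starts at 15:43 − 184 min = 12:39.

12:39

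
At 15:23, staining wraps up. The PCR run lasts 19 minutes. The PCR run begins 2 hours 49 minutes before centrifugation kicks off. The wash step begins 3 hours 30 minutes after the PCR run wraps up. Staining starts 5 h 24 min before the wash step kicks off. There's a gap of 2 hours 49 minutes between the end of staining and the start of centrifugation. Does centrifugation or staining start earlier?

Centrifugation starts at 15:23 + 169 min = 18:12.
The PCR run starts at 18:12 − 169 min = 15:23.
The PCR run ends at 15:23 + 19 min = 15:42.
The wash step starts at 15:42 + 210 min = 19:12.
Staining starts at 19:12 − 324 min = 13:48.
Centrifugation starts at 18:12 and staining starts at 13:48, so staining is first.

staining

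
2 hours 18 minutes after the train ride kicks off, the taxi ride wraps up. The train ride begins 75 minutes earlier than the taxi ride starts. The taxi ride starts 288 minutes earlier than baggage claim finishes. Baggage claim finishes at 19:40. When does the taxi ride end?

The taxi ride starts at 19:40 − 288 min = 14:52.
The train ride starts at 14:52 − 75 min = 13:37.
The taxi ride ends at 13:37 + 138 min = 15:55.

15:55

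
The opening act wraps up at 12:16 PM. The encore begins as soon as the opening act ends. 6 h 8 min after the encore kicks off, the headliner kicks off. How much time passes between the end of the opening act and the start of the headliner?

6 hours 8 minutes

The encore starts at 12:16 PM.
The headliner starts at 12:16 PM + 368 min = 6:24 PM.
From 12:16 PM to 6:24 PM is 6 hours 8 minutes.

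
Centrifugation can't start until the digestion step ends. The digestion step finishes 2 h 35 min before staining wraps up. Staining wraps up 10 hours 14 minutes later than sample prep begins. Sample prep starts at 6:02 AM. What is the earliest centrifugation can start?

Staining ends at 6:02 AM + 614 min = 4:16 PM.
The digestion step ends at 4:16 PM − 155 min = 1:41 PM.
Centrifugation is bounded by the digestion step, so the earliest it can start is 1:41 PM.

1:41 PM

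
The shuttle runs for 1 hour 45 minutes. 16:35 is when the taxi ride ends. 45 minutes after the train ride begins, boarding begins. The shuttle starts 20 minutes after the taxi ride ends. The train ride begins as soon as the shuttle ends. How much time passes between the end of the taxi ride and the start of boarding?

The shuttle starts at 16:35 + 20 min = 16:55.
The shuttle ends at 16:55 + 105 min = 18:40.
So the train ride starts at 18:40.
Boarding starts at 18:40 + 45 min = 19:25.
From 16:35 to 19:25 is 2 hours 50 minutes.

2 hours 50 minutes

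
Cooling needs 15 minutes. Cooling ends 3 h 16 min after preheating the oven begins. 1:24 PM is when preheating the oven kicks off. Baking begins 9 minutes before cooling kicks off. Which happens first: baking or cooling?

Cooling ends at 1:24 PM + 196 min = 4:40 PM.
Cooling starts at 4:40 PM − 15 min = 4:25 PM.
Baking starts at 4:25 PM − 9 min = 4:16 PM.
Baking starts at 4:16 PM and cooling starts at 4:25 PM, so baking is first.

baking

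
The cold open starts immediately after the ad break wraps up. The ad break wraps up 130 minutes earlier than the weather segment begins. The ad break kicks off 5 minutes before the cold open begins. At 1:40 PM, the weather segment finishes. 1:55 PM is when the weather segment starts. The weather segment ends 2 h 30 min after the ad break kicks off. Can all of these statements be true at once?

No

The ad break ends at 1:55 PM − 130 min = 11:45 AM.
So the cold open starts at 11:45 AM.
The ad break starts at 11:45 AM − 5 min = 11:40 AM.
The weather segment ends at 11:40 AM + 150 min = 2:10 PM.
But the weather segment is also said to end at 1:40 PM — a 30-minute conflict.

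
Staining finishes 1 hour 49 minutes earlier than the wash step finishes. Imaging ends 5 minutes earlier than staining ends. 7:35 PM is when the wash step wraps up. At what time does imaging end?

Staining ends at 7:35 PM − 109 min = 5:46 PM.
Imaging ends at 5:46 PM − 5 min = 5:41 PM.

5:41 PM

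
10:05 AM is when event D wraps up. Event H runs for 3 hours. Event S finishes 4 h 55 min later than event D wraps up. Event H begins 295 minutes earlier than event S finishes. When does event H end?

Event S ends at 10:05 AM + 295 min = 3:00 PM.
Event H starts at 3:00 PM − 295 min = 10:05 AM.
Event H ends at 10:05 AM + 180 min = 1:05 PM.

1:05 PM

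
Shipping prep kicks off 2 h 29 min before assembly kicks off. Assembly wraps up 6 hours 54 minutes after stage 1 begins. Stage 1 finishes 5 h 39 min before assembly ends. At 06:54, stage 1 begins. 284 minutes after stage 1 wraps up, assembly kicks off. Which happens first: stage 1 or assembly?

stage 1

Assembly ends at 06:54 + 414 min = 13:48.
Stage 1 ends at 13:48 − 339 min = 08:09.
Assembly starts at 08:09 + 284 min = 12:53.
Stage 1 starts at 06:54 and assembly starts at 12:53, so stage 1 is first.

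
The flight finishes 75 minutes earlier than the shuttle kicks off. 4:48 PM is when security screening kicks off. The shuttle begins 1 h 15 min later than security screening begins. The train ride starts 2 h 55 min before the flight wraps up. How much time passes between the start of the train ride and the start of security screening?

The shuttle starts at 4:48 PM + 75 min = 6:03 PM.
The flight ends at 6:03 PM − 75 min = 4:48 PM.
The train ride starts at 4:48 PM − 175 min = 1:53 PM.
From 1:53 PM to 4:48 PM is 2 hours 55 minutes.

2 hours 55 minutes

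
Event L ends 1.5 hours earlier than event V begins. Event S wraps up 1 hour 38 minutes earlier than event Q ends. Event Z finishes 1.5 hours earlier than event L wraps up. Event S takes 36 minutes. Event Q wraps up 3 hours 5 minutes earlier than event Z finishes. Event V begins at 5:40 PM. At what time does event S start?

9:21 AM

Event L ends at 5:40 PM − 90 min = 4:10 PM.
Event Z ends at 4:10 PM − 90 min = 2:40 PM.
Event Q ends at 2:40 PM − 185 min = 11:35 AM.
Event S ends at 11:35 AM − 98 min = 9:57 AM.
Event S starts at 9:57 AM − 36 min = 9:21 AM.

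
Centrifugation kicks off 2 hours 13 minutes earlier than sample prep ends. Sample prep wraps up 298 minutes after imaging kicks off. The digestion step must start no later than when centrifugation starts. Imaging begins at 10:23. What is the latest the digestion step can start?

13:08

Sample prep ends at 10:23 + 298 min = 15:21.
Centrifugation starts at 15:21 − 133 min = 13:08.
The digestion step is bounded by centrifugation, so the latest it can start is 13:08.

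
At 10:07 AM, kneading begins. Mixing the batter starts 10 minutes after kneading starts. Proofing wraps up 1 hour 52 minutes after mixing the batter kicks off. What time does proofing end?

Mixing the batter starts at 10:07 AM + 10 min = 10:17 AM.
Proofing ends at 10:17 AM + 112 min = 12:09 PM.

12:09 PM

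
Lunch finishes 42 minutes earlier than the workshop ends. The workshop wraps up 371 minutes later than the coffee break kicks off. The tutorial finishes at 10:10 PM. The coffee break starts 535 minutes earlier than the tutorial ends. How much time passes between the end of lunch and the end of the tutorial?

The coffee break starts at 10:10 PM − 535 min = 1:15 PM.
The workshop ends at 1:15 PM + 371 min = 7:26 PM.
Lunch ends at 7:26 PM − 42 min = 6:44 PM.
From 6:44 PM to 10:10 PM is 3 hours 26 minutes.

3 hours 26 minutes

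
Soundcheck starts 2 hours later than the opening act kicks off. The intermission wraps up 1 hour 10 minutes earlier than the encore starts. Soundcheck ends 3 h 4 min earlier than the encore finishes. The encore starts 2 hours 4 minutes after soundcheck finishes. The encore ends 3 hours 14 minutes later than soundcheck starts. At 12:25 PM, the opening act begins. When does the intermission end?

3:29 PM

Soundcheck starts at 12:25 PM + 120 min = 2:25 PM.
The encore ends at 2:25 PM + 194 min = 5:39 PM.
Soundcheck ends at 5:39 PM − 184 min = 2:35 PM.
The encore starts at 2:35 PM + 124 min = 4:39 PM.
The intermission ends at 4:39 PM − 70 min = 3:29 PM.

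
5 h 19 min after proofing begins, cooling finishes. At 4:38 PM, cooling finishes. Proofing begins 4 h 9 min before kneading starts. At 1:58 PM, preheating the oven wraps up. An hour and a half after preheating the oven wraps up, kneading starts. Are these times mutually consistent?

Kneading starts at 1:58 PM + 90 min = 3:28 PM.
Proofing starts at 3:28 PM − 249 min = 11:19 AM.
Cooling ends at 11:19 AM + 319 min = 4:38 PM.
That matches the stated 4:38 PM, so the schedule is consistent.

Yes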